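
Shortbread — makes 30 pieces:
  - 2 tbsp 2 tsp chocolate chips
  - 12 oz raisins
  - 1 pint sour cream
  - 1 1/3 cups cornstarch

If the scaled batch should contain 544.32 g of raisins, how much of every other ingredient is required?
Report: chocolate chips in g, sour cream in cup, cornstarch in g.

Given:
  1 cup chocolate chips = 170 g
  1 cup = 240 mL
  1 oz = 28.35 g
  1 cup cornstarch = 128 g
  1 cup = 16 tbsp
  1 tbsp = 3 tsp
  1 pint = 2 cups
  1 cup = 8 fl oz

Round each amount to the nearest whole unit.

chocolate chips: 45 g; sour cream: 3 cup; cornstarch: 273 g

The original recipe has 340.2 g of raisins, so the scaling factor is 544.32 ÷ 340.2 = 8/5 = 1.6.
chocolate chips: (2 tbsp + 2 tsp = 8/3 tbsp) × 8/5 ÷ 16 tbsp/cup × 170 g/cup ≈ 45 g
sour cream: 1 pint × 8/5 × 2 cup/pint ≈ 3 cup
cornstarch: 4/3 cup × 8/5 × 128 g/cup ≈ 273 g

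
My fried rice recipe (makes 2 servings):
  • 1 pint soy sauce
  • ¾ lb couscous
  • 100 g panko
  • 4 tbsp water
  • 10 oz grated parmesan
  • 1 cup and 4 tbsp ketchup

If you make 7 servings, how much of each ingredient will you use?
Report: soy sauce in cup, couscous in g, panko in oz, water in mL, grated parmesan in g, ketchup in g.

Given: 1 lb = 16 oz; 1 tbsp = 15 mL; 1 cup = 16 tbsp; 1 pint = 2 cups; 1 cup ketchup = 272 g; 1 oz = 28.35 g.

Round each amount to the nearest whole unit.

Scaling factor: 7/2 = 3.5.
soy sauce: 1 pint × 7/2 × 2 cup/pint = 7 cup
couscous: 0.75 lb × 7/2 × 16 oz/lb × 28.35 g/oz ≈ 1191 g
panko: 100 g × 7/2 ÷ 28.35 g/oz ≈ 12 oz
water: 4 tbsp × 7/2 × 15 mL/tbsp = 210 mL
grated parmesan: 10 oz × 7/2 × 28.35 g/oz ≈ 992 g
ketchup: (1 cup + 4 tbsp = 1.25 cup) × 7/2 × 272 g/cup = 1190 g

soy sauce: 7 cup; couscous: 1191 g; panko: 12 oz; water: 210 mL; grated parmesan: 992 g; ketchup: 1190 g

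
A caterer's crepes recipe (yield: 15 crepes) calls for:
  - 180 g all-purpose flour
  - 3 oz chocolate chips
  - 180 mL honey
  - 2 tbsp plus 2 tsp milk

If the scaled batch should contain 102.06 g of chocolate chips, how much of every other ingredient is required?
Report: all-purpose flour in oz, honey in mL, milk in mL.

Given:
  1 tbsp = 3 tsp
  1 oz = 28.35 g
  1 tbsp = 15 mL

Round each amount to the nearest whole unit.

The original recipe has 85.05 g of chocolate chips, so the scaling factor is 102.06 ÷ 85.05 = 6/5 = 1.2.
all-purpose flour: 180 g × 6/5 ÷ 28.35 g/oz ≈ 8 oz
honey: 180 mL × 6/5 = 216 mL
milk: (2 tbsp + 2 tsp = 8/3 tbsp) × 6/5 × 15 mL/tbsp = 48 mL

all-purpose flour: 8 oz; honey: 216 mL; milk: 48 mL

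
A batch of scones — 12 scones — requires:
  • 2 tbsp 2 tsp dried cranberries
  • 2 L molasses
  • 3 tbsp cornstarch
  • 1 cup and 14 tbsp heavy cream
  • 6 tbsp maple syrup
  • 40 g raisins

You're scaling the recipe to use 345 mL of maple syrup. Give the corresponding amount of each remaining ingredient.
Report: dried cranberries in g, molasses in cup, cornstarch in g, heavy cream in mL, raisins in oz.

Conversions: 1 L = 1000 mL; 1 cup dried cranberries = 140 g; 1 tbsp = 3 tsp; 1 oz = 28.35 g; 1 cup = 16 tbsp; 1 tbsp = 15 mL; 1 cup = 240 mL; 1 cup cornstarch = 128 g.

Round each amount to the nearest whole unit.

dried cranberries: 89 g; molasses: 32 cup; cornstarch: 92 g; heavy cream: 1725 mL; raisins: 5 oz

The original recipe has 90 mL of maple syrup, so the scaling factor is 345 ÷ 90 = 23/6.
dried cranberries: (2 tbsp + 2 tsp = 8/3 tbsp) × 23/6 ÷ 16 tbsp/cup × 140 g/cup ≈ 89 g
molasses: 2 L × 23/6 × 1000 mL/L ÷ 240 mL/cup ≈ 32 cup
cornstarch: 3 tbsp × 23/6 ÷ 16 tbsp/cup × 128 g/cup = 92 g
heavy cream: (1 cup + 14 tbsp = 1.875 cup) × 23/6 × 240 mL/cup = 1725 mL
raisins: 40 g × 23/6 ÷ 28.35 g/oz ≈ 5 oz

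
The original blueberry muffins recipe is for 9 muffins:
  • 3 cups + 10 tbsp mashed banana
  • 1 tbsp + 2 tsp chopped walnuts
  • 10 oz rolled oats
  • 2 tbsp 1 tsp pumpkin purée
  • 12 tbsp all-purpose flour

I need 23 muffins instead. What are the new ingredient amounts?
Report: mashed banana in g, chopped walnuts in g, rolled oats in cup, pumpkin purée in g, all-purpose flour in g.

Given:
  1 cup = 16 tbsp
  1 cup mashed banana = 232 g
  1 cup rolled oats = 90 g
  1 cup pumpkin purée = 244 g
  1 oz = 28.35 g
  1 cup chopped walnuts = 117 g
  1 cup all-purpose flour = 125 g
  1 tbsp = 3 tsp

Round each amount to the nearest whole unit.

mashed banana: 2149 g; chopped walnuts: 31 g; rolled oats: 8 cup; pumpkin purée: 91 g; all-purpose flour: 240 g

Scaling factor: 23/9.
mashed banana: (3 cup + 10 tbsp = 3.625 cup) × 23/9 × 232 g/cup ≈ 2149 g
chopped walnuts: (1 tbsp + 2 tsp = 5/3 tbsp) × 23/9 ÷ 16 tbsp/cup × 117 g/cup ≈ 31 g
rolled oats: 10 oz × 23/9 × 28.35 g/oz ÷ 90 g/cup ≈ 8 cup
pumpkin purée: (2 tbsp + 1 tsp = 7/3 tbsp) × 23/9 ÷ 16 tbsp/cup × 244 g/cup ≈ 91 g
all-purpose flour: 12 tbsp × 23/9 ÷ 16 tbsp/cup × 125 g/cup ≈ 240 g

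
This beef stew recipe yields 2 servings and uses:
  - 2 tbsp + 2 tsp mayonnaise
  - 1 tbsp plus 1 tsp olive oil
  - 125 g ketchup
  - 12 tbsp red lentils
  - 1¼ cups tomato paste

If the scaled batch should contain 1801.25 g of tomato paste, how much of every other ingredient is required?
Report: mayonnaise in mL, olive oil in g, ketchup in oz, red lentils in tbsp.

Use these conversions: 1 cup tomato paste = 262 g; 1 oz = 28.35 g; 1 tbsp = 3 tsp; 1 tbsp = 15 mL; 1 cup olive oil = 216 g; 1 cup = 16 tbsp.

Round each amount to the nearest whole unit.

mayonnaise: 220 mL; olive oil: 99 g; ketchup: 24 oz; red lentils: 66 tbsp

The original recipe has 327.5 g of tomato paste, so the scaling factor is 1801.25 ÷ 327.5 = 11/2 = 5.5.
mayonnaise: (2 tbsp + 2 tsp = 8/3 tbsp) × 11/2 × 15 mL/tbsp = 220 mL
olive oil: (1 tbsp + 1 tsp = 4/3 tbsp) × 11/2 ÷ 16 tbsp/cup × 216 g/cup = 99 g
ketchup: 125 g × 11/2 ÷ 28.35 g/oz ≈ 24 oz
red lentils: 12 tbsp × 11/2 = 66 tbsp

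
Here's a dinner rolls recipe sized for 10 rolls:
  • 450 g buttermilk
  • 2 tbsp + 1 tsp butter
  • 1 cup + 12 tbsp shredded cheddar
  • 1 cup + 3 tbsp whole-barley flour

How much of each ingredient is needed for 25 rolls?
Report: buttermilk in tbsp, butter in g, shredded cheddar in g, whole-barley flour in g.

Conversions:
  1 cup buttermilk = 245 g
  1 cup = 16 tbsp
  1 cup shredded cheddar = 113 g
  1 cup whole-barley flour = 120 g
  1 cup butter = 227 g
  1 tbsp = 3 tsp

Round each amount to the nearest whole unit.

Scaling factor: 25/10 = 5/2 = 2.5.
buttermilk: 450 g × 5/2 ÷ 245 g/cup × 16 tbsp/cup ≈ 73 tbsp
butter: (2 tbsp + 1 tsp = 7/3 tbsp) × 5/2 ÷ 16 tbsp/cup × 227 g/cup ≈ 83 g
shredded cheddar: (1 cup + 12 tbsp = 1.75 cup) × 5/2 × 113 g/cup ≈ 494 g
whole-barley flour: (1 cup + 3 tbsp = 1.1875 cup) × 5/2 × 120 g/cup ≈ 356 g

buttermilk: 73 tbsp; butter: 83 g; shredded cheddar: 494 g; whole-barley flour: 356 g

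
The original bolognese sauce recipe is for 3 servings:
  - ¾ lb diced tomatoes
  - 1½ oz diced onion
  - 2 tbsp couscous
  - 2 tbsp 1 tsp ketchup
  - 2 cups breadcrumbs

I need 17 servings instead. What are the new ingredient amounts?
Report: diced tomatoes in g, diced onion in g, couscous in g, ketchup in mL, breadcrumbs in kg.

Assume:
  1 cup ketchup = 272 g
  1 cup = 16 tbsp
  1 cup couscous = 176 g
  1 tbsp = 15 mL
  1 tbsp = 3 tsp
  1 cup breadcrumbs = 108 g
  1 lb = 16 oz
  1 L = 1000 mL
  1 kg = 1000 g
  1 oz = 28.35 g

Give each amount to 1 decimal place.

diced tomatoes: 1927.8 g; diced onion: 241.0 g; couscous: 124.7 g; ketchup: 198.3 mL; breadcrumbs: 1.2 kg

Scaling factor: 17/3.
diced tomatoes: 0.75 lb × 17/3 × 16 oz/lb × 28.35 g/oz = 1927.8 g
diced onion: 1.5 oz × 17/3 × 28.35 g/oz ≈ 241.0 g
couscous: 2 tbsp × 17/3 ÷ 16 tbsp/cup × 176 g/cup ≈ 124.7 g
ketchup: (2 tbsp + 1 tsp = 7/3 tbsp) × 17/3 × 15 mL/tbsp ≈ 198.3 mL
breadcrumbs: 2 cup × 17/3 × 108 g/cup ÷ 1000 g/kg ≈ 1.2 kg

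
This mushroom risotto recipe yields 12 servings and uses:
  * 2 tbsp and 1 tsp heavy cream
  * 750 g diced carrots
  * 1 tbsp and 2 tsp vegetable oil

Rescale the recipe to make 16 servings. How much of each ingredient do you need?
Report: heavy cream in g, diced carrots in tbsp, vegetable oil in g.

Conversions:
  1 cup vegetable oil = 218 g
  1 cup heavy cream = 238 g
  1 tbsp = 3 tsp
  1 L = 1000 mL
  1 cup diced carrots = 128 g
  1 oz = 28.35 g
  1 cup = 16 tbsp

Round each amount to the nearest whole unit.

Scaling factor: 16/12 = 4/3.
heavy cream: (2 tbsp + 1 tsp = 7/3 tbsp) × 4/3 ÷ 16 tbsp/cup × 238 g/cup ≈ 46 g
diced carrots: 750 g × 4/3 ÷ 128 g/cup × 16 tbsp/cup = 125 tbsp
vegetable oil: (1 tbsp + 2 tsp = 5/3 tbsp) × 4/3 ÷ 16 tbsp/cup × 218 g/cup ≈ 30 g

heavy cream: 46 g; diced carrots: 125 tbsp; vegetable oil: 30 g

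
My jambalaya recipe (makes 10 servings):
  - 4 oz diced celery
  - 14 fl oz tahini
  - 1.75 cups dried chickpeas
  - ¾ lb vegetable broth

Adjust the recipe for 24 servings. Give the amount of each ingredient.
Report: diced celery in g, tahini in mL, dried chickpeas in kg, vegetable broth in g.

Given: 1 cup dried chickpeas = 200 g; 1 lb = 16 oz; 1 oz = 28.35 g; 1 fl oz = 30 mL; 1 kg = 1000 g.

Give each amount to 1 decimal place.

Scaling factor: 24/10 = 12/5 = 2.4.
diced celery: 4 oz × 12/5 × 28.35 g/oz ≈ 272.2 g
tahini: 14 fl oz × 12/5 × 30 mL/fl oz = 1008.0 mL
dried chickpeas: 1.75 cup × 12/5 × 200 g/cup ÷ 1000 g/kg ≈ 0.8 kg
vegetable broth: 0.75 lb × 12/5 × 16 oz/lb × 28.35 g/oz ≈ 816.5 g

diced celery: 272.2 g; tahini: 1008.0 mL; dried chickpeas: 0.8 kg; vegetable broth: 816.5 g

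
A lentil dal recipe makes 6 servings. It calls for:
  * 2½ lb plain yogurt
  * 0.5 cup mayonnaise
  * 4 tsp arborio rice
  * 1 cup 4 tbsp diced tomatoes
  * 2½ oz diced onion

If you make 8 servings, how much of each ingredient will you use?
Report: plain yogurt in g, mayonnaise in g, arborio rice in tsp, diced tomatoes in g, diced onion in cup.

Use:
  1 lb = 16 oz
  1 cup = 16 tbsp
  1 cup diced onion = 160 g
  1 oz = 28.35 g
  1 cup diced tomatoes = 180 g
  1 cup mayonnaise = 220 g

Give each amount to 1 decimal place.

plain yogurt: 1512.0 g; mayonnaise: 146.7 g; arborio rice: 5.3 tsp; diced tomatoes: 300.0 g; diced onion: 0.6 cup

Scaling factor: 8/6 = 4/3.
plain yogurt: 2.5 lb × 4/3 × 16 oz/lb × 28.35 g/oz = 1512.0 g
mayonnaise: 0.5 cup × 4/3 × 220 g/cup ≈ 146.7 g
arborio rice: 4 tsp × 4/3 ≈ 5.3 tsp
diced tomatoes: (1 cup + 4 tbsp = 1.25 cup) × 4/3 × 180 g/cup = 300.0 g
diced onion: 2.5 oz × 4/3 × 28.35 g/oz ÷ 160 g/cup ≈ 0.6 cup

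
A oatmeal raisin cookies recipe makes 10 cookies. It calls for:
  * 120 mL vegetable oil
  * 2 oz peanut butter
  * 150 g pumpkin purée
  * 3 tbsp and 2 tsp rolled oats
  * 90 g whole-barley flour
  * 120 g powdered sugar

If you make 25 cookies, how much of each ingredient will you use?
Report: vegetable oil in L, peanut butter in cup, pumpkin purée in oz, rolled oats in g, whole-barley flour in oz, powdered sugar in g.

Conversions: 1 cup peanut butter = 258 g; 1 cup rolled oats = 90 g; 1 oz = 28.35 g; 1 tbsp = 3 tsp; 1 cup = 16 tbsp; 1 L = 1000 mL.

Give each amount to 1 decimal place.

vegetable oil: 0.3 L; peanut butter: 0.5 cup; pumpkin purée: 13.2 oz; rolled oats: 51.6 g; whole-barley flour: 7.9 oz; powdered sugar: 300.0 g

Scaling factor: 25/10 = 5/2 = 2.5.
vegetable oil: 120 mL × 5/2 ÷ 1000 mL/L = 0.3 L
peanut butter: 2 oz × 5/2 × 28.35 g/oz ÷ 258 g/cup ≈ 0.5 cup
pumpkin purée: 150 g × 5/2 ÷ 28.35 g/oz ≈ 13.2 oz
rolled oats: (3 tbsp + 2 tsp = 11/3 tbsp) × 5/2 ÷ 16 tbsp/cup × 90 g/cup ≈ 51.6 g
whole-barley flour: 90 g × 5/2 ÷ 28.35 g/oz ≈ 7.9 oz
powdered sugar: 120 g × 5/2 = 300.0 g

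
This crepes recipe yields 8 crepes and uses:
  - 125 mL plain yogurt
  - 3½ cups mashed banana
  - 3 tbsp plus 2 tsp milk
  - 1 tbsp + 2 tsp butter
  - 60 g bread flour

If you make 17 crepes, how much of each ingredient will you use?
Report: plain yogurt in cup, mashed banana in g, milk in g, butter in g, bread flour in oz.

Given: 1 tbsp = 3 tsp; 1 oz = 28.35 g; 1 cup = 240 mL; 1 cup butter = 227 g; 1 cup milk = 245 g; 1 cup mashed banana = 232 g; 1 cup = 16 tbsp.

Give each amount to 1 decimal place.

Scaling factor: 17/8 = 2.125.
plain yogurt: 125 mL × 17/8 ÷ 240 mL/cup ≈ 1.1 cup
mashed banana: 3.5 cup × 17/8 × 232 g/cup = 1725.5 g
milk: (3 tbsp + 2 tsp = 11/3 tbsp) × 17/8 ÷ 16 tbsp/cup × 245 g/cup ≈ 119.3 g
butter: (1 tbsp + 2 tsp = 5/3 tbsp) × 17/8 ÷ 16 tbsp/cup × 227 g/cup ≈ 50.2 g
bread flour: 60 g × 17/8 ÷ 28.35 g/oz ≈ 4.5 oz

plain yogurt: 1.1 cup; mashed banana: 1725.5 g; milk: 119.3 g; butter: 50.2 g; bread flour: 4.5 oz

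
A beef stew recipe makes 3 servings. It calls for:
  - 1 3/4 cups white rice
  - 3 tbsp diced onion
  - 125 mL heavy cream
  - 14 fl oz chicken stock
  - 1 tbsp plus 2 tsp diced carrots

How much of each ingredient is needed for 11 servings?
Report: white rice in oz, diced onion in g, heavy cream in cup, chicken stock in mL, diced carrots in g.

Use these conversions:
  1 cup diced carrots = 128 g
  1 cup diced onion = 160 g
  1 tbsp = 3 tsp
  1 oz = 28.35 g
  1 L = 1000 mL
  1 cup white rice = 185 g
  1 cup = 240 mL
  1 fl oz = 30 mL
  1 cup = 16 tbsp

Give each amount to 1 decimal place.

Scaling factor: 11/3.
white rice: 1.75 cup × 11/3 × 185 g/cup ÷ 28.35 g/oz ≈ 41.9 oz
diced onion: 3 tbsp × 11/3 ÷ 16 tbsp/cup × 160 g/cup = 110.0 g
heavy cream: 125 mL × 11/3 ÷ 240 mL/cup ≈ 1.9 cup
chicken stock: 14 fl oz × 11/3 × 30 mL/fl oz = 1540.0 mL
diced carrots: (1 tbsp + 2 tsp = 5/3 tbsp) × 11/3 ÷ 16 tbsp/cup × 128 g/cup ≈ 48.9 g

white rice: 41.9 oz; diced onion: 110.0 g; heavy cream: 1.9 cup; chicken stock: 1540.0 mL; diced carrots: 48.9 g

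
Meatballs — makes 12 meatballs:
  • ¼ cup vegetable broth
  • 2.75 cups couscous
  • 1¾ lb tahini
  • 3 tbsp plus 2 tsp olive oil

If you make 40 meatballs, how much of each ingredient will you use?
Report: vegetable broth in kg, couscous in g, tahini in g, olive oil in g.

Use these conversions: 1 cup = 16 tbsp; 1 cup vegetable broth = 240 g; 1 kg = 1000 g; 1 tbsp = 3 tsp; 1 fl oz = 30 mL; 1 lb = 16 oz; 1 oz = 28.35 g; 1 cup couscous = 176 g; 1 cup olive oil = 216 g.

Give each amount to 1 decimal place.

vegetable broth: 0.2 kg; couscous: 1613.3 g; tahini: 2646.0 g; olive oil: 165.0 g

Scaling factor: 40/12 = 10/3.
vegetable broth: 0.25 cup × 10/3 × 240 g/cup ÷ 1000 g/kg = 0.2 kg
couscous: 2.75 cup × 10/3 × 176 g/cup ≈ 1613.3 g
tahini: 1.75 lb × 10/3 × 16 oz/lb × 28.35 g/oz = 2646.0 g
olive oil: (3 tbsp + 2 tsp = 11/3 tbsp) × 10/3 ÷ 16 tbsp/cup × 216 g/cup = 165.0 g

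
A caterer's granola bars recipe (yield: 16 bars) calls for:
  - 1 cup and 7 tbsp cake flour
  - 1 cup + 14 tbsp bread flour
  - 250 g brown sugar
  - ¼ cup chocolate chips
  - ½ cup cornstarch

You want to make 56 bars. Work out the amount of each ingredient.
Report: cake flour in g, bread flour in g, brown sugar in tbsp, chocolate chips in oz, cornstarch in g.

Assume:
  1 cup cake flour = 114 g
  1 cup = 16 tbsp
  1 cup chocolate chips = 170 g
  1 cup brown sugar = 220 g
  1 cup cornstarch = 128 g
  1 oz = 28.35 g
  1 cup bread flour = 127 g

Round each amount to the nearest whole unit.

cake flour: 574 g; bread flour: 833 g; brown sugar: 64 tbsp; chocolate chips: 5 oz; cornstarch: 224 g

Scaling factor: 56/16 = 7/2 = 3.5.
cake flour: (1 cup + 7 tbsp = 1.4375 cup) × 7/2 × 114 g/cup ≈ 574 g
bread flour: (1 cup + 14 tbsp = 1.875 cup) × 7/2 × 127 g/cup ≈ 833 g
brown sugar: 250 g × 7/2 ÷ 220 g/cup × 16 tbsp/cup ≈ 64 tbsp
chocolate chips: 0.25 cup × 7/2 × 170 g/cup ÷ 28.35 g/oz ≈ 5 oz
cornstarch: 0.5 cup × 7/2 × 128 g/cup = 224 g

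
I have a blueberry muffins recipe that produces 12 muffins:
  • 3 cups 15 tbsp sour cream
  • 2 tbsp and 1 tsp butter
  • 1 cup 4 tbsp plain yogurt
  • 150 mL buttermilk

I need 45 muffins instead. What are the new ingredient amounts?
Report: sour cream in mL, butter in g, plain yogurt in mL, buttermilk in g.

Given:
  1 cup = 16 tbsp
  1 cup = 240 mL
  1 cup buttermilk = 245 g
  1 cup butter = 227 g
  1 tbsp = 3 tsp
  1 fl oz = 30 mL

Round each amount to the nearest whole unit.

Scaling factor: 45/12 = 15/4 = 3.75.
sour cream: (3 cup + 15 tbsp = 3.9375 cup) × 15/4 × 240 mL/cup ≈ 3544 mL
butter: (2 tbsp + 1 tsp = 7/3 tbsp) × 15/4 ÷ 16 tbsp/cup × 227 g/cup ≈ 124 g
plain yogurt: (1 cup + 4 tbsp = 1.25 cup) × 15/4 × 240 mL/cup = 1125 mL
buttermilk: 150 mL × 15/4 ÷ 240 mL/cup × 245 g/cup ≈ 574 g

sour cream: 3544 mL; butter: 124 g; plain yogurt: 1125 mL; buttermilk: 574 g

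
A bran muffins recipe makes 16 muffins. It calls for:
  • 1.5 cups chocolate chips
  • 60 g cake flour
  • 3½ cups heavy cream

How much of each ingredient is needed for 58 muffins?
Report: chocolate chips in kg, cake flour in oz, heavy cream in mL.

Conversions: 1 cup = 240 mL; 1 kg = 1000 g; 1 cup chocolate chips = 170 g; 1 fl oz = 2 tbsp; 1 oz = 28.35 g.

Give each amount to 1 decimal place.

chocolate chips: 0.9 kg; cake flour: 7.7 oz; heavy cream: 3045.0 mL

Scaling factor: 58/16 = 29/8 = 3.625.
chocolate chips: 1.5 cup × 29/8 × 170 g/cup ÷ 1000 g/kg ≈ 0.9 kg
cake flour: 60 g × 29/8 ÷ 28.35 g/oz ≈ 7.7 oz
heavy cream: 3.5 cup × 29/8 × 240 mL/cup = 3045.0 mL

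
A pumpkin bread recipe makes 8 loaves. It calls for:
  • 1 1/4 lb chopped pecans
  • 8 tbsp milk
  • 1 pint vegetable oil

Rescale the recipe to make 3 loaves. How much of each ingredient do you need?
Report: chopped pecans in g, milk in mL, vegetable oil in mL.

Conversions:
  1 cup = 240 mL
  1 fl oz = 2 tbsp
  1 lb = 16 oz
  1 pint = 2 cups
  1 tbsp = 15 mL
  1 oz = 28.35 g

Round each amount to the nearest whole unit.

Scaling factor: 3/8 = 0.375.
chopped pecans: 1.25 lb × 3/8 × 16 oz/lb × 28.35 g/oz ≈ 213 g
milk: 8 tbsp × 3/8 × 15 mL/tbsp = 45 mL
vegetable oil: 1 pint × 3/8 × 2 cup/pint × 240 mL/cup = 180 mL

chopped pecans: 213 g; milk: 45 mL; vegetable oil: 180 mL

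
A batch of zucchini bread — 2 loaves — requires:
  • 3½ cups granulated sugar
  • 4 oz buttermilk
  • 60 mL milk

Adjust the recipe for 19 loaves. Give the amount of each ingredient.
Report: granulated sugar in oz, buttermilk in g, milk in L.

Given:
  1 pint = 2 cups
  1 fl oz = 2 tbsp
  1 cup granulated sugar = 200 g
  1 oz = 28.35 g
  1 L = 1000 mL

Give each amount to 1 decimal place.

granulated sugar: 234.6 oz; buttermilk: 1077.3 g; milk: 0.6 L

Scaling factor: 19/2 = 9.5.
granulated sugar: 3.5 cup × 19/2 × 200 g/cup ÷ 28.35 g/oz ≈ 234.6 oz
buttermilk: 4 oz × 19/2 × 28.35 g/oz = 1077.3 g
milk: 60 mL × 19/2 ÷ 1000 mL/L ≈ 0.6 L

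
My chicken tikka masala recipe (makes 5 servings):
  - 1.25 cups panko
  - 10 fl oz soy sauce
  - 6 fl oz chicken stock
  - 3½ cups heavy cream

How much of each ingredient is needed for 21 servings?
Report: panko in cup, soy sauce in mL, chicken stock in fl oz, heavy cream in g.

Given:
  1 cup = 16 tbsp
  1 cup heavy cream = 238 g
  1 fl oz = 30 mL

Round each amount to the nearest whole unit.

panko: 5 cup; soy sauce: 1260 mL; chicken stock: 25 fl oz; heavy cream: 3499 g

Scaling factor: 21/5 = 4.2.
panko: 1.25 cup × 21/5 ≈ 5 cup
soy sauce: 10 fl oz × 21/5 × 30 mL/fl oz = 1260 mL
chicken stock: 6 fl oz × 21/5 ≈ 25 fl oz
heavy cream: 3.5 cup × 21/5 × 238 g/cup ≈ 3499 g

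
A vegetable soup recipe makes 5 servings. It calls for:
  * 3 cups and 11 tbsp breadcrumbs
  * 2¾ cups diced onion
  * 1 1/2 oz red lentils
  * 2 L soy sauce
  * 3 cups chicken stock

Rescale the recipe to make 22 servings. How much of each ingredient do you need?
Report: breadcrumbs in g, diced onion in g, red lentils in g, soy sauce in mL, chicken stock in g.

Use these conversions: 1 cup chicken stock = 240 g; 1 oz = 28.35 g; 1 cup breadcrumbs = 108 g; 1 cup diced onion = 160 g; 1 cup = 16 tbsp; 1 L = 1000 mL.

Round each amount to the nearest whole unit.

Scaling factor: 22/5 = 4.4.
breadcrumbs: (3 cup + 11 tbsp = 3.6875 cup) × 22/5 × 108 g/cup ≈ 1752 g
diced onion: 2.75 cup × 22/5 × 160 g/cup = 1936 g
red lentils: 1.5 oz × 22/5 × 28.35 g/oz ≈ 187 g
soy sauce: 2 L × 22/5 × 1000 mL/L = 8800 mL
chicken stock: 3 cup × 22/5 × 240 g/cup = 3168 g

breadcrumbs: 1752 g; diced onion: 1936 g; red lentils: 187 g; soy sauce: 8800 mL; chicken stock: 3168 g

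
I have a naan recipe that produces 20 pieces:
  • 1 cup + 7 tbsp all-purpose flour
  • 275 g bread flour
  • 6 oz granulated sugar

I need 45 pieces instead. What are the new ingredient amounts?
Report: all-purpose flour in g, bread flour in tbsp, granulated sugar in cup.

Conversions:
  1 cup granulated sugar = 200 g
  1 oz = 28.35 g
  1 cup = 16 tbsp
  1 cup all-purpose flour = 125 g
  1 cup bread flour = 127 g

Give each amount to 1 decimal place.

all-purpose flour: 404.3 g; bread flour: 78.0 tbsp; granulated sugar: 1.9 cup

Scaling factor: 45/20 = 9/4 = 2.25.
all-purpose flour: (1 cup + 7 tbsp = 1.4375 cup) × 9/4 × 125 g/cup ≈ 404.3 g
bread flour: 275 g × 9/4 ÷ 127 g/cup × 16 tbsp/cup ≈ 78.0 tbsp
granulated sugar: 6 oz × 9/4 × 28.35 g/oz ÷ 200 g/cup ≈ 1.9 cup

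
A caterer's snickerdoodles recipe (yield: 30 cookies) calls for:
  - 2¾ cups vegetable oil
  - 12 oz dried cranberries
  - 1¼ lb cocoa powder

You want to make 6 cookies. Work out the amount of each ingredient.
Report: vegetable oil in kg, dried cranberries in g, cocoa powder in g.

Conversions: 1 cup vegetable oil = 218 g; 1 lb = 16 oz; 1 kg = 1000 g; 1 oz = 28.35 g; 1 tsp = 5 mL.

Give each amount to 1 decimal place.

vegetable oil: 0.1 kg; dried cranberries: 68.0 g; cocoa powder: 113.4 g

Scaling factor: 6/30 = 1/5 = 0.2.
vegetable oil: 2.75 cup × 1/5 × 218 g/cup ÷ 1000 g/kg ≈ 0.1 kg
dried cranberries: 12 oz × 1/5 × 28.35 g/oz ≈ 68.0 g
cocoa powder: 1.25 lb × 1/5 × 16 oz/lb × 28.35 g/oz = 113.4 g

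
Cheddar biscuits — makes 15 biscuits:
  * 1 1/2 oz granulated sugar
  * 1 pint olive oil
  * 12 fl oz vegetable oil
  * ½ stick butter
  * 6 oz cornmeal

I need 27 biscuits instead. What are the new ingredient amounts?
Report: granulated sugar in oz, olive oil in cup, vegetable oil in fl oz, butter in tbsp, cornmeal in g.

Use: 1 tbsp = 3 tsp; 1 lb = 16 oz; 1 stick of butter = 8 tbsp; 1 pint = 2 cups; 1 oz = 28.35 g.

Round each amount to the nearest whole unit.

Scaling factor: 27/15 = 9/5 = 1.8.
granulated sugar: 1.5 oz × 9/5 ≈ 3 oz
olive oil: 1 pint × 9/5 × 2 cup/pint ≈ 4 cup
vegetable oil: 12 fl oz × 9/5 ≈ 22 fl oz
butter: 0.5 stick × 9/5 × 8 tbsp/stick ≈ 7 tbsp
cornmeal: 6 oz × 9/5 × 28.35 g/oz ≈ 306 g

granulated sugar: 3 oz; olive oil: 4 cup; vegetable oil: 22 fl oz; butter: 7 tbsp; cornmeal: 306 g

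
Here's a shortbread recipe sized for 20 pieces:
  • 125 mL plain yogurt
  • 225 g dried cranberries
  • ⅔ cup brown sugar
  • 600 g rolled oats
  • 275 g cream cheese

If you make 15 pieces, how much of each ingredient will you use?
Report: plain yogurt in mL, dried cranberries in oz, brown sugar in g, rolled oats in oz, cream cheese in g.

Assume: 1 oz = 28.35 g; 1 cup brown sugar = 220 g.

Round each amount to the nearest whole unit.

plain yogurt: 94 mL; dried cranberries: 6 oz; brown sugar: 110 g; rolled oats: 16 oz; cream cheese: 206 g

Scaling factor: 15/20 = 3/4 = 0.75.
plain yogurt: 125 mL × 3/4 ≈ 94 mL
dried cranberries: 225 g × 3/4 ÷ 28.35 g/oz ≈ 6 oz
brown sugar: 2/3 cup × 3/4 × 220 g/cup = 110 g
rolled oats: 600 g × 3/4 ÷ 28.35 g/oz ≈ 16 oz
cream cheese: 275 g × 3/4 ≈ 206 g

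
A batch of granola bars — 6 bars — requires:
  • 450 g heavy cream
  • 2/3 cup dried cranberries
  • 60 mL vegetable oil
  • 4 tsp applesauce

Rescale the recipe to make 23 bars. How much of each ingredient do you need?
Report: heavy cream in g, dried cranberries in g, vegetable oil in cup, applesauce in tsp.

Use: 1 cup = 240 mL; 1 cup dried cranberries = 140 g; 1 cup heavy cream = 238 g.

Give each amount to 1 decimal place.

heavy cream: 1725.0 g; dried cranberries: 357.8 g; vegetable oil: 1.0 cup; applesauce: 15.3 tsp

Scaling factor: 23/6.
heavy cream: 450 g × 23/6 = 1725.0 g
dried cranberries: 2/3 cup × 23/6 × 140 g/cup ≈ 357.8 g
vegetable oil: 60 mL × 23/6 ÷ 240 mL/cup ≈ 1.0 cup
applesauce: 4 tsp × 23/6 ≈ 15.3 tsp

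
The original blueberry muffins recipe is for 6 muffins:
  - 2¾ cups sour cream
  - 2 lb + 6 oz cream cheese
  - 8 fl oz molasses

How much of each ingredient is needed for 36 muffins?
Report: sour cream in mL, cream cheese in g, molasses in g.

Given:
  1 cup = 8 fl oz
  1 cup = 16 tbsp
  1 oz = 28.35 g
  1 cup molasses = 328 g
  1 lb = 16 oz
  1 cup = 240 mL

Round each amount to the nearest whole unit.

Scaling factor: 36/6 = 6.
sour cream: 2.75 cup × 6 × 240 mL/cup = 3960 mL
cream cheese: (2 lb + 6 oz = 2.375 lb) × 6 × 16 oz/lb × 28.35 g/oz ≈ 6464 g
molasses: 8 fl oz × 6 ÷ 8 fl oz/cup × 328 g/cup = 1968 g

sour cream: 3960 mL; cream cheese: 6464 g; molasses: 1968 g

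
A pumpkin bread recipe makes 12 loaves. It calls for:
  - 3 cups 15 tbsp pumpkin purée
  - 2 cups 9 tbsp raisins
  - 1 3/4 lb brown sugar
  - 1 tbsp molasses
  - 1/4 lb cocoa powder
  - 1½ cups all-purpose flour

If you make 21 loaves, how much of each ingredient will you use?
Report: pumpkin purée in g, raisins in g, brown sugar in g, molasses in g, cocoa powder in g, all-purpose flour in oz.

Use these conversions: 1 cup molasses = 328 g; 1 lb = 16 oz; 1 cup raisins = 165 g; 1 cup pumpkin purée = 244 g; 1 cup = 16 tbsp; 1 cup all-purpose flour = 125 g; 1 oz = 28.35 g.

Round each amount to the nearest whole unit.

pumpkin purée: 1681 g; raisins: 740 g; brown sugar: 1389 g; molasses: 36 g; cocoa powder: 198 g; all-purpose flour: 12 oz

Scaling factor: 21/12 = 7/4 = 1.75.
pumpkin purée: (3 cup + 15 tbsp = 3.9375 cup) × 7/4 × 244 g/cup ≈ 1681 g
raisins: (2 cup + 9 tbsp = 2.5625 cup) × 7/4 × 165 g/cup ≈ 740 g
brown sugar: 1.75 lb × 7/4 × 16 oz/lb × 28.35 g/oz ≈ 1389 g
molasses: 1 tbsp × 7/4 ÷ 16 tbsp/cup × 328 g/cup ≈ 36 g
cocoa powder: 0.25 lb × 7/4 × 16 oz/lb × 28.35 g/oz ≈ 198 g
all-purpose flour: 1.5 cup × 7/4 × 125 g/cup ÷ 28.35 g/oz ≈ 12 oz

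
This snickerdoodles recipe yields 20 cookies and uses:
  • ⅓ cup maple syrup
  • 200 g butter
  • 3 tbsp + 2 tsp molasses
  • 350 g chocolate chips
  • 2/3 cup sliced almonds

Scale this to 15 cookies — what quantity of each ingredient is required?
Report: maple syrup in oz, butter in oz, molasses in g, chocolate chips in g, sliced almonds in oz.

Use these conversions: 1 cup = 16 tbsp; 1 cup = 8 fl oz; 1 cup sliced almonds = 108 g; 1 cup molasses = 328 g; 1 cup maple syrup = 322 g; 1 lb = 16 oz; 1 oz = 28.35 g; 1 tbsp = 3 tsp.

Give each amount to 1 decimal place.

maple syrup: 2.8 oz; butter: 5.3 oz; molasses: 56.4 g; chocolate chips: 262.5 g; sliced almonds: 1.9 oz

Scaling factor: 15/20 = 3/4 = 0.75.
maple syrup: 1/3 cup × 3/4 × 322 g/cup ÷ 28.35 g/oz ≈ 2.8 oz
butter: 200 g × 3/4 ÷ 28.35 g/oz ≈ 5.3 oz
molasses: (3 tbsp + 2 tsp = 11/3 tbsp) × 3/4 ÷ 16 tbsp/cup × 328 g/cup ≈ 56.4 g
chocolate chips: 350 g × 3/4 = 262.5 g
sliced almonds: 2/3 cup × 3/4 × 108 g/cup ÷ 28.35 g/oz ≈ 1.9 oz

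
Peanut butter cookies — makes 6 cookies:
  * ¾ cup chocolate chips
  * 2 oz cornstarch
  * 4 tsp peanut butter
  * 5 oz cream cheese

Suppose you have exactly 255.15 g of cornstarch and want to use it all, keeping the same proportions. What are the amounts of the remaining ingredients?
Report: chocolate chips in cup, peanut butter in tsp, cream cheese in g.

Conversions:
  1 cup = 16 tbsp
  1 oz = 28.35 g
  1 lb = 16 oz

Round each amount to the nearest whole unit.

chocolate chips: 3 cup; peanut butter: 18 tsp; cream cheese: 638 g

The original recipe has 56.7 g of cornstarch, so the scaling factor is 255.15 ÷ 56.7 = 9/2 = 4.5.
chocolate chips: 0.75 cup × 9/2 ≈ 3 cup
peanut butter: 4 tsp × 9/2 = 18 tsp
cream cheese: 5 oz × 9/2 × 28.35 g/oz ≈ 638 g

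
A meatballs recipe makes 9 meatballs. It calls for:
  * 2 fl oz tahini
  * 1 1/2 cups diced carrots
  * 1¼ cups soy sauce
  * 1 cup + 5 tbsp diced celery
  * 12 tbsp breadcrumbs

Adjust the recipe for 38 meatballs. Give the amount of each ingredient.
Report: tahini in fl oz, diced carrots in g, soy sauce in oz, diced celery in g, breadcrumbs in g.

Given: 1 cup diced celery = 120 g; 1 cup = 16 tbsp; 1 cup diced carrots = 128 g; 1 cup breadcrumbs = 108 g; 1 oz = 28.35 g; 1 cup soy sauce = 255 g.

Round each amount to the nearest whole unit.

tahini: 8 fl oz; diced carrots: 811 g; soy sauce: 47 oz; diced celery: 665 g; breadcrumbs: 342 g

Scaling factor: 38/9.
tahini: 2 fl oz × 38/9 ≈ 8 fl oz
diced carrots: 1.5 cup × 38/9 × 128 g/cup ≈ 811 g
soy sauce: 1.25 cup × 38/9 × 255 g/cup ÷ 28.35 g/oz ≈ 47 oz
diced celery: (1 cup + 5 tbsp = 1.3125 cup) × 38/9 × 120 g/cup = 665 g
breadcrumbs: 12 tbsp × 38/9 ÷ 16 tbsp/cup × 108 g/cup = 342 g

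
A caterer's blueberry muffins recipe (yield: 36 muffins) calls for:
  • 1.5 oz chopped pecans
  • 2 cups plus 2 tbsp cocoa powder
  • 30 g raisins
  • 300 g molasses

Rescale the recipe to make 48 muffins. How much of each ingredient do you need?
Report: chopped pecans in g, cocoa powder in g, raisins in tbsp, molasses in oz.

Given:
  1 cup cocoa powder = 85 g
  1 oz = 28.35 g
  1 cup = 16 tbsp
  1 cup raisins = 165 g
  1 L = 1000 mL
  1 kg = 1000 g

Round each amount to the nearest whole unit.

chopped pecans: 57 g; cocoa powder: 241 g; raisins: 4 tbsp; molasses: 14 oz

Scaling factor: 48/36 = 4/3.
chopped pecans: 1.5 oz × 4/3 × 28.35 g/oz ≈ 57 g
cocoa powder: (2 cup + 2 tbsp = 2.125 cup) × 4/3 × 85 g/cup ≈ 241 g
raisins: 30 g × 4/3 ÷ 165 g/cup × 16 tbsp/cup ≈ 4 tbsp
molasses: 300 g × 4/3 ÷ 28.35 g/oz ≈ 14 oz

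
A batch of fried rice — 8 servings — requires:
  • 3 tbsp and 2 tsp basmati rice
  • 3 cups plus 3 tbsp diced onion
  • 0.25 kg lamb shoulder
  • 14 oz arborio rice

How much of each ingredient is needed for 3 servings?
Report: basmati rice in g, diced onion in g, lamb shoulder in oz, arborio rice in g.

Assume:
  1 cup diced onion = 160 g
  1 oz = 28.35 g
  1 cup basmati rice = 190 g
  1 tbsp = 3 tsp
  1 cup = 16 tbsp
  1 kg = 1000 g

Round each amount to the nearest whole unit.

basmati rice: 16 g; diced onion: 191 g; lamb shoulder: 3 oz; arborio rice: 149 g

Scaling factor: 3/8 = 0.375.
basmati rice: (3 tbsp + 2 tsp = 11/3 tbsp) × 3/8 ÷ 16 tbsp/cup × 190 g/cup ≈ 16 g
diced onion: (3 cup + 3 tbsp = 3.1875 cup) × 3/8 × 160 g/cup ≈ 191 g
lamb shoulder: 0.25 kg × 3/8 × 1000 g/kg ÷ 28.35 g/oz ≈ 3 oz
arborio rice: 14 oz × 3/8 × 28.35 g/oz ≈ 149 g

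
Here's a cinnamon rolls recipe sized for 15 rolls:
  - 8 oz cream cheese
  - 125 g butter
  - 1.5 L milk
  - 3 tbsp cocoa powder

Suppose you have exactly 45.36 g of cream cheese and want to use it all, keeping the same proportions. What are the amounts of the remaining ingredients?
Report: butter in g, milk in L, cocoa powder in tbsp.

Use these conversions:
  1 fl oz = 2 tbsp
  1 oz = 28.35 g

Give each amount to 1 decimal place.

butter: 25.0 g; milk: 0.3 L; cocoa powder: 0.6 tbsp

The original recipe has 226.8 g of cream cheese, so the scaling factor is 45.36 ÷ 226.8 = 1/5 = 0.2.
butter: 125 g × 1/5 = 25.0 g
milk: 1.5 L × 1/5 = 0.3 L
cocoa powder: 3 tbsp × 1/5 = 0.6 tbsp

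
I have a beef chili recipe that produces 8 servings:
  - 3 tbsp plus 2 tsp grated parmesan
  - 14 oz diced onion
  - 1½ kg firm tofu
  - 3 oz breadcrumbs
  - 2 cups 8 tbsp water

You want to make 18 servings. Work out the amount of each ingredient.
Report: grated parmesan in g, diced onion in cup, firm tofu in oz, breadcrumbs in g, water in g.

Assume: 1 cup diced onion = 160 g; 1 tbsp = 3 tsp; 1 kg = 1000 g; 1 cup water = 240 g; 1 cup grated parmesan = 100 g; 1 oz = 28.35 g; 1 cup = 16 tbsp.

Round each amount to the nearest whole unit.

grated parmesan: 52 g; diced onion: 6 cup; firm tofu: 119 oz; breadcrumbs: 191 g; water: 1350 g

Scaling factor: 18/8 = 9/4 = 2.25.
grated parmesan: (3 tbsp + 2 tsp = 11/3 tbsp) × 9/4 ÷ 16 tbsp/cup × 100 g/cup ≈ 52 g
diced onion: 14 oz × 9/4 × 28.35 g/oz ÷ 160 g/cup ≈ 6 cup
firm tofu: 1.5 kg × 9/4 × 1000 g/kg ÷ 28.35 g/oz ≈ 119 oz
breadcrumbs: 3 oz × 9/4 × 28.35 g/oz ≈ 191 g
water: (2 cup + 8 tbsp = 2.5 cup) × 9/4 × 240 g/cup = 1350 g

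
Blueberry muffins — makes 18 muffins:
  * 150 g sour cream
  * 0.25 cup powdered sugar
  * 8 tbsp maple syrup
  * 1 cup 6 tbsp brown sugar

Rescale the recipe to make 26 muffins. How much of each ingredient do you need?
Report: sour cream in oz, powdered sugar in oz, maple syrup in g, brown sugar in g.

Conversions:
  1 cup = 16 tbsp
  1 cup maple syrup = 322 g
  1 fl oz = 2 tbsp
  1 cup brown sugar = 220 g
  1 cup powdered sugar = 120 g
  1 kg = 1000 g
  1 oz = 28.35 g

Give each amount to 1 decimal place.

sour cream: 7.6 oz; powdered sugar: 1.5 oz; maple syrup: 232.6 g; brown sugar: 436.9 g

Scaling factor: 26/18 = 13/9.
sour cream: 150 g × 13/9 ÷ 28.35 g/oz ≈ 7.6 oz
powdered sugar: 0.25 cup × 13/9 × 120 g/cup ÷ 28.35 g/oz ≈ 1.5 oz
maple syrup: 8 tbsp × 13/9 ÷ 16 tbsp/cup × 322 g/cup ≈ 232.6 g
brown sugar: (1 cup + 6 tbsp = 1.375 cup) × 13/9 × 220 g/cup ≈ 436.9 g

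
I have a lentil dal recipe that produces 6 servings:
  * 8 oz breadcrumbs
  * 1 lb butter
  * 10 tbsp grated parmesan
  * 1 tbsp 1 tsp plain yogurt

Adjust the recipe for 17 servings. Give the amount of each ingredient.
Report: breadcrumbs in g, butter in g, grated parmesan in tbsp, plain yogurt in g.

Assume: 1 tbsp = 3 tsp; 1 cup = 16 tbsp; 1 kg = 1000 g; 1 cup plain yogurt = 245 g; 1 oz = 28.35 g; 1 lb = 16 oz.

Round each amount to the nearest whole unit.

Scaling factor: 17/6.
breadcrumbs: 8 oz × 17/6 × 28.35 g/oz ≈ 643 g
butter: 1 lb × 17/6 × 16 oz/lb × 28.35 g/oz ≈ 1285 g
grated parmesan: 10 tbsp × 17/6 ≈ 28 tbsp
plain yogurt: (1 tbsp + 1 tsp = 4/3 tbsp) × 17/6 ÷ 16 tbsp/cup × 245 g/cup ≈ 58 g

breadcrumbs: 643 g; butter: 1285 g; grated parmesan: 28 tbsp; plain yogurt: 58 g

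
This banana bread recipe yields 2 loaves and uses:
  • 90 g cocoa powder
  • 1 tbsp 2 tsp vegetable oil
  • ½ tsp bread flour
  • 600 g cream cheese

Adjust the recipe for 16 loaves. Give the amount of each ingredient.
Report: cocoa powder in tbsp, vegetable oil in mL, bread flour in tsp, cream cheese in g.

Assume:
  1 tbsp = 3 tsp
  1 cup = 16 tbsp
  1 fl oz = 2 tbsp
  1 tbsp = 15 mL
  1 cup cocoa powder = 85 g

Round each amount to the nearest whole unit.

Scaling factor: 16/2 = 8.
cocoa powder: 90 g × 8 ÷ 85 g/cup × 16 tbsp/cup ≈ 136 tbsp
vegetable oil: (1 tbsp + 2 tsp = 5/3 tbsp) × 8 × 15 mL/tbsp = 200 mL
bread flour: 0.5 tsp × 8 = 4 tsp
cream cheese: 600 g × 8 = 4800 g

cocoa powder: 136 tbsp; vegetable oil: 200 mL; bread flour: 4 tsp; cream cheese: 4800 g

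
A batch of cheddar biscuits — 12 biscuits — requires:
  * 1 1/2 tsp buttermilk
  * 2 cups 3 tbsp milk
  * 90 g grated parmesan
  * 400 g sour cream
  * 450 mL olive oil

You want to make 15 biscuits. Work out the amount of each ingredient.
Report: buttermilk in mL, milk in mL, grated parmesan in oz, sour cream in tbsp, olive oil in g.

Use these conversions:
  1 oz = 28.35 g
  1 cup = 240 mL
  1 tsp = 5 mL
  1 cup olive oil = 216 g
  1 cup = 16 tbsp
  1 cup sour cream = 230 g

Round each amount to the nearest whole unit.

Scaling factor: 15/12 = 5/4 = 1.25.
buttermilk: 1.5 tsp × 5/4 × 5 mL/tsp ≈ 9 mL
milk: (2 cup + 3 tbsp = 2.1875 cup) × 5/4 × 240 mL/cup ≈ 656 mL
grated parmesan: 90 g × 5/4 ÷ 28.35 g/oz ≈ 4 oz
sour cream: 400 g × 5/4 ÷ 230 g/cup × 16 tbsp/cup ≈ 35 tbsp
olive oil: 450 mL × 5/4 ÷ 240 mL/cup × 216 g/cup ≈ 506 g

buttermilk: 9 mL; milk: 656 mL; grated parmesan: 4 oz; sour cream: 35 tbsp; olive oil: 506 g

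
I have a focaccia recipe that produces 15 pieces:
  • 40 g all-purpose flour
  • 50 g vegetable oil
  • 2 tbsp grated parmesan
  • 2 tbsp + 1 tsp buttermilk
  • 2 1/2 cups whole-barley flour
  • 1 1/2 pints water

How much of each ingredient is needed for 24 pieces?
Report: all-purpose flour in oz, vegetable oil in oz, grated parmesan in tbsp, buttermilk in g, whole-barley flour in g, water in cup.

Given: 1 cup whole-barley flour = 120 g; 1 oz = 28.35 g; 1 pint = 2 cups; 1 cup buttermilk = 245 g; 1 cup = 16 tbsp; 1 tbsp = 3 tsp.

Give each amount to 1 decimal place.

all-purpose flour: 2.3 oz; vegetable oil: 2.8 oz; grated parmesan: 3.2 tbsp; buttermilk: 57.2 g; whole-barley flour: 480.0 g; water: 4.8 cup

Scaling factor: 24/15 = 8/5 = 1.6.
all-purpose flour: 40 g × 8/5 ÷ 28.35 g/oz ≈ 2.3 oz
vegetable oil: 50 g × 8/5 ÷ 28.35 g/oz ≈ 2.8 oz
grated parmesan: 2 tbsp × 8/5 = 3.2 tbsp
buttermilk: (2 tbsp + 1 tsp = 7/3 tbsp) × 8/5 ÷ 16 tbsp/cup × 245 g/cup ≈ 57.2 g
whole-barley flour: 2.5 cup × 8/5 × 120 g/cup = 480.0 g
water: 1.5 pint × 8/5 × 2 cup/pint = 4.8 cup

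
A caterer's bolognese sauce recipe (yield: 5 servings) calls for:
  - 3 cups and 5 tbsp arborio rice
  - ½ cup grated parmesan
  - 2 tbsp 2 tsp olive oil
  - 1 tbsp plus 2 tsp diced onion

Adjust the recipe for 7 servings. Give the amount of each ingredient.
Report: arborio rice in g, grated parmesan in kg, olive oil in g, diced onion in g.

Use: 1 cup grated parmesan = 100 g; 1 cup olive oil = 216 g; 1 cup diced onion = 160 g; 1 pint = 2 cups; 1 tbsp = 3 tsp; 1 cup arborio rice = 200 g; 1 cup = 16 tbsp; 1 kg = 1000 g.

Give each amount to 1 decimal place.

arborio rice: 927.5 g; grated parmesan: 0.1 kg; olive oil: 50.4 g; diced onion: 23.3 g

Scaling factor: 7/5 = 1.4.
arborio rice: (3 cup + 5 tbsp = 3.3125 cup) × 7/5 × 200 g/cup = 927.5 g
grated parmesan: 0.5 cup × 7/5 × 100 g/cup ÷ 1000 g/kg ≈ 0.1 kg
olive oil: (2 tbsp + 2 tsp = 8/3 tbsp) × 7/5 ÷ 16 tbsp/cup × 216 g/cup = 50.4 g
diced onion: (1 tbsp + 2 tsp = 5/3 tbsp) × 7/5 ÷ 16 tbsp/cup × 160 g/cup ≈ 23.3 g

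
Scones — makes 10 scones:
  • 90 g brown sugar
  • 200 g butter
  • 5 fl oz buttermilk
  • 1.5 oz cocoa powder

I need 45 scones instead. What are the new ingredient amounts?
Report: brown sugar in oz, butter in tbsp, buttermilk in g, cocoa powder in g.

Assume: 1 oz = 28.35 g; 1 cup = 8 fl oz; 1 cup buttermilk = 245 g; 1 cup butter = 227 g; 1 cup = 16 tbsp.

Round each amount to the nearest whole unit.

brown sugar: 14 oz; butter: 63 tbsp; buttermilk: 689 g; cocoa powder: 191 g

Scaling factor: 45/10 = 9/2 = 4.5.
brown sugar: 90 g × 9/2 ÷ 28.35 g/oz ≈ 14 oz
butter: 200 g × 9/2 ÷ 227 g/cup × 16 tbsp/cup ≈ 63 tbsp
buttermilk: 5 fl oz × 9/2 ÷ 8 fl oz/cup × 245 g/cup ≈ 689 g
cocoa powder: 1.5 oz × 9/2 × 28.35 g/oz ≈ 191 g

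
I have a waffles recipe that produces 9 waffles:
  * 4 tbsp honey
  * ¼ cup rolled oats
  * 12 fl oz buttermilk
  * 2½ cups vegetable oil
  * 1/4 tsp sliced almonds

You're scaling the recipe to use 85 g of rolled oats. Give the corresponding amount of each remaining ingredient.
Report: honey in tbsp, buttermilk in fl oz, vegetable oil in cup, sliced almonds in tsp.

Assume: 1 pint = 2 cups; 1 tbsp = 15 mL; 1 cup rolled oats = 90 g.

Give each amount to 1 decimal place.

The original recipe has 22.5 g of rolled oats, so the scaling factor is 85 ÷ 22.5 = 34/9.
honey: 4 tbsp × 34/9 ≈ 15.1 tbsp
buttermilk: 12 fl oz × 34/9 ≈ 45.3 fl oz
vegetable oil: 2.5 cup × 34/9 ≈ 9.4 cup
sliced almonds: 0.25 tsp × 34/9 ≈ 0.9 tsp

honey: 15.1 tbsp; buttermilk: 45.3 fl oz; vegetable oil: 9.4 cup; sliced almonds: 0.9 tsp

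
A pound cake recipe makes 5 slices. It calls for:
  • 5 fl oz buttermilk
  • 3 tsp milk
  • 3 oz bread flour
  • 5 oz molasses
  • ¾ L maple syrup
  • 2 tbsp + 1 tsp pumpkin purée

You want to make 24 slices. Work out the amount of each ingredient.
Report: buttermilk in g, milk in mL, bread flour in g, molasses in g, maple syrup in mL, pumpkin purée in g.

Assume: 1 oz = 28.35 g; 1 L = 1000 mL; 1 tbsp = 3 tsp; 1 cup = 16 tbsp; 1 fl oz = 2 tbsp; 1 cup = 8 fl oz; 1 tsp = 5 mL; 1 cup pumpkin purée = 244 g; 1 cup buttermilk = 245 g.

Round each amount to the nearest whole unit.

Scaling factor: 24/5 = 4.8.
buttermilk: 5 fl oz × 24/5 ÷ 8 fl oz/cup × 245 g/cup = 735 g
milk: 3 tsp × 24/5 × 5 mL/tsp = 72 mL
bread flour: 3 oz × 24/5 × 28.35 g/oz ≈ 408 g
molasses: 5 oz × 24/5 × 28.35 g/oz ≈ 680 g
maple syrup: 0.75 L × 24/5 × 1000 mL/L = 3600 mL
pumpkin purée: (2 tbsp + 1 tsp = 7/3 tbsp) × 24/5 ÷ 16 tbsp/cup × 244 g/cup ≈ 171 g

buttermilk: 735 g; milk: 72 mL; bread flour: 408 g; molasses: 680 g; maple syrup: 3600 mL; pumpkin purée: 171 g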